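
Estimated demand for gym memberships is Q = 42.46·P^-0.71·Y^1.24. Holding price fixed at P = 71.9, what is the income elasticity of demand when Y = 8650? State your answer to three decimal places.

1.240

For a multiplicative demand Q = A·P^α·Y^β, the income elasticity is β everywhere.
Here β = 1.24, so η = 1.240.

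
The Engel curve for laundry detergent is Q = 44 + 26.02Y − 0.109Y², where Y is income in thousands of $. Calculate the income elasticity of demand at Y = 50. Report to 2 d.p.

0.70

At Y = 50: Q = 1072.5000.
dQ/dY = 26.02 − 0.218Y = 15.12000.
η = (dQ/dY)·(Y/Q) = 15.12000 × (50/1072.5000) = 0.70.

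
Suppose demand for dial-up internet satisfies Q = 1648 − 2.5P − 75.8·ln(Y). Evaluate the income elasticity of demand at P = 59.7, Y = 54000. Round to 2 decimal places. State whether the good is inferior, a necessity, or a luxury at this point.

At P = 59.7, Y = 54000: Q = 672.777.
Holding P constant, ∂Q/∂Y = -75.8/Y = -0.0014037.
η_Y = (∂Q/∂Y)·(Y/Q) = -0.0014037 × (54000/672.777) = -0.11.
Since η < 0, this is an inferior good.

-0.11 (inferior good)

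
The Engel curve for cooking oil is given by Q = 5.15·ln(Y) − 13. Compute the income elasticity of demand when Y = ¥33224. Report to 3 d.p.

0.127

At Y = 33224: Q = 40.617.
dQ/dY = 5.15/Y = 0.000155008 at this income.
η = (dQ/dY)·(Y/Q) = 0.000155008 × (33224/40.617) = 0.127.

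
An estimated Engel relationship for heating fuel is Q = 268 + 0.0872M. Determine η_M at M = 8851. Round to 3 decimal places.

At M = 8851: Q = 1039.807.
dQ/dM = 0.0872.
η = (dQ/dM)·(M/Q) = 0.0872 × (8851/1039.807) = 0.742.

0.742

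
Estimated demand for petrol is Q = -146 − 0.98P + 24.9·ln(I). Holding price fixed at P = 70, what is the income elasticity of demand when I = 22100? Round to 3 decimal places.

At P = 70, I = 22100: Q = 34.483.
Holding P constant, ∂Q/∂I = 24.9/I = 0.0011267.
η_I = (∂Q/∂I)·(I/Q) = 0.0011267 × (22100/34.483) = 0.722.

0.722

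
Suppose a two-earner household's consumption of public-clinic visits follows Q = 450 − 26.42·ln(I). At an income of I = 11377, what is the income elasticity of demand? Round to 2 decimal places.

-0.13

At I = 11377: Q = 203.254.
dQ/dI = -26.42/I = -0.00232223 at this income.
η = (dQ/dI)·(I/Q) = -0.00232223 × (11377/203.254) = -0.13.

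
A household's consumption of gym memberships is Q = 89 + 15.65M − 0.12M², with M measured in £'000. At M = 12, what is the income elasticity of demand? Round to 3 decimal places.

At M = 12: Q = 259.5200.
dQ/dM = 15.65 − 0.24M = 12.77000.
η = (dQ/dM)·(M/Q) = 12.77000 × (12/259.5200) = 0.590.

0.590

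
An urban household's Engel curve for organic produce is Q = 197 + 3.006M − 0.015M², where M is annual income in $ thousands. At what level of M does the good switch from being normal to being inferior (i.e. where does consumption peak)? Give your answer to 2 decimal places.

dQ/dM = 3.006 − 0.03M.
The good is inferior where dQ/dM < 0. Setting dQ/dM = 0 gives M = 3.006 / 0.03 = 100.20.

100.20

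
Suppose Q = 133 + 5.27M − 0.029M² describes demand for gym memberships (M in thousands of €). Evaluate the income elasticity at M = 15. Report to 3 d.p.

At M = 15: Q = 205.5250.
dQ/dM = 5.27 − 0.058M = 4.40000.
η = (dQ/dM)·(M/Q) = 4.40000 × (15/205.5250) = 0.321.

0.321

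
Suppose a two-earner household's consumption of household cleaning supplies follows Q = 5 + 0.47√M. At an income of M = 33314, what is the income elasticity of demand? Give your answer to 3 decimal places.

At M = 33314: Q = 90.785.
dQ/dM = 0.47/(2√M) = 0.00128752 at this income.
η = (dQ/dM)·(M/Q) = 0.00128752 × (33314/90.785) = 0.472.

0.472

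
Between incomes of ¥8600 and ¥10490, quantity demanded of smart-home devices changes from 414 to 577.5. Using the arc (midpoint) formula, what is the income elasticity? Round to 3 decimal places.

1.666

ΔQ = 577.5 − 414 = 163.5; midpoint Q̄ = (414 + 577.5)/2 = 495.75.
ΔI = 10490 − 8600 = 1890; midpoint Ī = (8600 + 10490)/2 = 9545.
η = (ΔQ/Q̄) ÷ (ΔI/Ī) = (163.5/495.75) ÷ (1890/9545) = 1.666.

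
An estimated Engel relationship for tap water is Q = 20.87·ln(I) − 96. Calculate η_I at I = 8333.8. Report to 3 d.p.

0.226

At I = 8333.8: Q = 92.416.
dQ/dI = 20.87/I = 0.00250426 at this income.
η = (dQ/dI)·(I/Q) = 0.00250426 × (8333.8/92.416) = 0.226.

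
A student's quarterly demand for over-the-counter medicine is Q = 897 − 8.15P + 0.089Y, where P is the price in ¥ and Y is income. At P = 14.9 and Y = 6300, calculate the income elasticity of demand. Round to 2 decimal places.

At P = 14.9, Y = 6300: Q = 1336.265.
Holding P constant, ∂Q/∂Y = 0.089.
η_Y = (∂Q/∂Y)·(Y/Q) = 0.089 × (6300/1336.265) = 0.42.

0.42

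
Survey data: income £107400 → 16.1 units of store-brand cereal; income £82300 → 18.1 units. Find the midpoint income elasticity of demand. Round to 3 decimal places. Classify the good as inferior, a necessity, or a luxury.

-0.442 (inferior good)

ΔQ = 18.1 − 16.1 = 2; midpoint Q̄ = (16.1 + 18.1)/2 = 17.1.
ΔI = 82300 − 107400 = -25100; midpoint Ī = (107400 + 82300)/2 = 94850.
η = (ΔQ/Q̄) ÷ (ΔI/Ī) = (2/17.1) ÷ (-25100/94850) = -0.442.
η < 0 ⇒ inferior good.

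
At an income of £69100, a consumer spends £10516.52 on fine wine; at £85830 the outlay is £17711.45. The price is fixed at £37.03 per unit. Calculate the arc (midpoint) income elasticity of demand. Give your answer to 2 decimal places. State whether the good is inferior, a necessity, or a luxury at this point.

2.36 (luxury)

With a constant price, Q₁ = 10516.52/37.03 = 284.000 and Q₂ = 17711.45/37.03 = 478.300 (equivalently, work directly with expenditure since P cancels).
Midpoint %ΔQ = (17711.45 − 10516.52)/14113.99 = 0.50977; midpoint %ΔI = (85830 − 69100)/77465 = 0.21597.
η = 0.50977 / 0.21597 = 2.36.
η > 1 ⇒ luxury.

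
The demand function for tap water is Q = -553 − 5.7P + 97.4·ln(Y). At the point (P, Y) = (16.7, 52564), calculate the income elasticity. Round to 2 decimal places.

0.24

At P = 16.7, Y = 52564: Q = 410.527.
Holding P constant, ∂Q/∂Y = 97.4/Y = 0.00185298.
η_Y = (∂Q/∂Y)·(Y/Q) = 0.00185298 × (52564/410.527) = 0.24.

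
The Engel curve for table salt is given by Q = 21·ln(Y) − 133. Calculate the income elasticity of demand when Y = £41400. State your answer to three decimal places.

0.233

At Y = 41400: Q = 90.252.
dQ/dY = 21/Y = 0.000507246 at this income.
η = (dQ/dY)·(Y/Q) = 0.000507246 × (41400/90.252) = 0.233.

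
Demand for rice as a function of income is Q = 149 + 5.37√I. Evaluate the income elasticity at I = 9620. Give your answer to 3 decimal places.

At I = 9620: Q = 675.698.
dQ/dI = 5.37/(2√I) = 0.0273752 at this income.
η = (dQ/dI)·(I/Q) = 0.0273752 × (9620/675.698) = 0.390.

0.390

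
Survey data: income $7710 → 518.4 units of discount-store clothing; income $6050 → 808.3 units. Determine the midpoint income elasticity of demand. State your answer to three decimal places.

ΔQ = 808.3 − 518.4 = 289.9; midpoint Q̄ = (518.4 + 808.3)/2 = 663.35.
ΔI = 6050 − 7710 = -1660; midpoint Ī = (7710 + 6050)/2 = 6880.
η = (ΔQ/Q̄) ÷ (ΔI/Ī) = (289.9/663.35) ÷ (-1660/6880) = -1.811.

-1.811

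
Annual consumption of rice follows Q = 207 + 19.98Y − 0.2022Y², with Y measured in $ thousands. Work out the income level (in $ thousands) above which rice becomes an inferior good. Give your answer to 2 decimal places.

dQ/dY = 19.98 − 0.4044Y.
The good is inferior where dQ/dY < 0. Setting dQ/dY = 0 gives Y = 19.98 / 0.4044 = 49.41.

49.41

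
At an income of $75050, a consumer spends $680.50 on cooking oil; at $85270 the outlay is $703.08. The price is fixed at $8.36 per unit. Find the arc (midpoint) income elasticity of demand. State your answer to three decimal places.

With a constant price, Q₁ = 680.50/8.36 = 81.400 and Q₂ = 703.08/8.36 = 84.100 (equivalently, work directly with expenditure since P cancels).
Midpoint %ΔQ = (703.08 − 680.50)/691.79 = 0.03264; midpoint %ΔI = (85270 − 75050)/80160 = 0.12750.
η = 0.03264 / 0.12750 = 0.256.

0.256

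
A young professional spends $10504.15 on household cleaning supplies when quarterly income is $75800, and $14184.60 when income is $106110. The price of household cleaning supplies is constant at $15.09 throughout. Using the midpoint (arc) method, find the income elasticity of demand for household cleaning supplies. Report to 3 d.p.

With a constant price, Q₁ = 10504.15/15.09 = 696.100 and Q₂ = 14184.60/15.09 = 940.000 (equivalently, work directly with expenditure since P cancels).
Midpoint %ΔQ = (14184.60 − 10504.15)/12344.38 = 0.29815; midpoint %ΔI = (106110 − 75800)/90955 = 0.33324.
η = 0.29815 / 0.33324 = 0.895.

0.895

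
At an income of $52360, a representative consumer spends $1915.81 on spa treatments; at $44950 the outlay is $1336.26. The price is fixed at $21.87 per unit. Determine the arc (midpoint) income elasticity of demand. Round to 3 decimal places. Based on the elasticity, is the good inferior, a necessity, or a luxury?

With a constant price, Q₁ = 1915.81/21.87 = 87.600 and Q₂ = 1336.26/21.87 = 61.100 (equivalently, work directly with expenditure since P cancels).
Midpoint %ΔQ = (1336.26 − 1915.81)/1626.04 = -0.35642; midpoint %ΔI = (44950 − 52360)/48655 = -0.15230.
η = -0.35642 / -0.15230 = 2.340.
η > 1 ⇒ luxury.

2.340 (luxury)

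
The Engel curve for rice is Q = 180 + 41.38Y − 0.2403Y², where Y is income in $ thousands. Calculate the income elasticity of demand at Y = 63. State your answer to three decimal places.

At Y = 63: Q = 1833.1893.
dQ/dY = 41.38 − 0.4806Y = 11.10220.
η = (dQ/dY)·(Y/Q) = 11.10220 × (63/1833.1893) = 0.382.

0.382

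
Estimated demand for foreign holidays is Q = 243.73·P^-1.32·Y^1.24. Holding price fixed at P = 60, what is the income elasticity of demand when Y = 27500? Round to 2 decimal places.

1.24

For a multiplicative demand Q = A·P^α·Y^β, the income elasticity is β everywhere.
Here β = 1.24, so η = 1.24.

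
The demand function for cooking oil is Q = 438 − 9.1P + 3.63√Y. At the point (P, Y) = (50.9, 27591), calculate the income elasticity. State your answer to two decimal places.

At P = 50.9, Y = 27591: Q = 577.773.
Holding P constant, ∂Q/∂Y = 3.63/(2√Y) = 0.0109268.
η_Y = (∂Q/∂Y)·(Y/Q) = 0.0109268 × (27591/577.773) = 0.52.

0.52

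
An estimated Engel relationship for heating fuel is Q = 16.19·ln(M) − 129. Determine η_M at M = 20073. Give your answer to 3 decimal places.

At M = 20073: Q = 31.396.
dQ/dM = 16.19/M = 0.000806556 at this income.
η = (dQ/dM)·(M/Q) = 0.000806556 × (20073/31.396) = 0.516.

0.516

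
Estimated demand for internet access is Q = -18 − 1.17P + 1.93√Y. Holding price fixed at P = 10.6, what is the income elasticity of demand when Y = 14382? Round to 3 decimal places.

At P = 10.6, Y = 14382: Q = 201.053.
Holding P constant, ∂Q/∂Y = 1.93/(2√Y) = 0.0080467.
η_Y = (∂Q/∂Y)·(Y/Q) = 0.0080467 × (14382/201.053) = 0.576.

0.576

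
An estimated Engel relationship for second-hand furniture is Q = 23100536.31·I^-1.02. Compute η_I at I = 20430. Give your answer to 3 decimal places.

-1.020

For Q = A·I^β the income elasticity is constant and equal to β.
Here β = -1.02, so η = -1.020.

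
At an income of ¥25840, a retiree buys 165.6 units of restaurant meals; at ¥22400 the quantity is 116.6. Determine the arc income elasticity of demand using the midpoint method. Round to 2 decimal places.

2.43

ΔQ = 116.6 − 165.6 = -49; midpoint Q̄ = (165.6 + 116.6)/2 = 141.1.
ΔI = 22400 − 25840 = -3440; midpoint Ī = (25840 + 22400)/2 = 24120.
η = (ΔQ/Q̄) ÷ (ΔI/Ī) = (-49/141.1) ÷ (-3440/24120) = 2.43.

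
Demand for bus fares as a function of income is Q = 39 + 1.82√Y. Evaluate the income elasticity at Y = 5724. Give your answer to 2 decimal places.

0.39

At Y = 5724: Q = 176.696.
dQ/dY = 1.82/(2√Y) = 0.0120279 at this income.
η = (dQ/dY)·(Y/Q) = 0.0120279 × (5724/176.696) = 0.39.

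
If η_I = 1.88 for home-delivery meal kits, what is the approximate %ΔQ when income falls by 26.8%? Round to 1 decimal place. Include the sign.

%ΔQ ≈ η × %ΔI = 1.88 × (-26.8%) = -50.4%.

-50.4%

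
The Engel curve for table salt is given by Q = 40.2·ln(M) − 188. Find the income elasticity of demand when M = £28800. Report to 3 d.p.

At M = 28800: Q = 224.779.
dQ/dM = 40.2/M = 0.00139583 at this income.
η = (dQ/dM)·(M/Q) = 0.00139583 × (28800/224.779) = 0.179.

0.179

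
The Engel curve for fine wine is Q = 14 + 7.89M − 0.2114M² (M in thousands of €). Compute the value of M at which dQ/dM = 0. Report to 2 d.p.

18.66

dQ/dM = 7.89 − 0.4228M.
The good is inferior where dQ/dM < 0. Setting dQ/dM = 0 gives M = 7.89 / 0.4228 = 18.66.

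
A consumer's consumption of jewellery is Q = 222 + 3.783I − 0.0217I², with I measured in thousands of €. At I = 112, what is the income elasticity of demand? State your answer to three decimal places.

-0.323

At I = 112: Q = 373.4912.
dQ/dI = 3.783 − 0.0434I = -1.07780.
η = (dQ/dI)·(I/Q) = -1.07780 × (112/373.4912) = -0.323.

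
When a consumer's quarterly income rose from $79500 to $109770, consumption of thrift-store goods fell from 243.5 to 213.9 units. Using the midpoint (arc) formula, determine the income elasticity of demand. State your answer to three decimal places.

-0.405

ΔQ = 213.9 − 243.5 = -29.6; midpoint Q̄ = (243.5 + 213.9)/2 = 228.7.
ΔI = 109770 − 79500 = 30270; midpoint Ī = (79500 + 109770)/2 = 94635.
η = (ΔQ/Q̄) ÷ (ΔI/Ī) = (-29.6/228.7) ÷ (30270/94635) = -0.405.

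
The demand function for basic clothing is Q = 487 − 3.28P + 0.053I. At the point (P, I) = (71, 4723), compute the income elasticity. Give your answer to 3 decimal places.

At P = 71, I = 4723: Q = 504.439.
Holding P constant, ∂Q/∂I = 0.053.
η_I = (∂Q/∂I)·(I/Q) = 0.053 × (4723/504.439) = 0.496.

0.496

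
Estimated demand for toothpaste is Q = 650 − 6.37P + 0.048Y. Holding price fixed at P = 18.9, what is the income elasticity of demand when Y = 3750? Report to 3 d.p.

0.254

At P = 18.9, Y = 3750: Q = 709.607.
Holding P constant, ∂Q/∂Y = 0.048.
η_Y = (∂Q/∂Y)·(Y/Q) = 0.048 × (3750/709.607) = 0.254.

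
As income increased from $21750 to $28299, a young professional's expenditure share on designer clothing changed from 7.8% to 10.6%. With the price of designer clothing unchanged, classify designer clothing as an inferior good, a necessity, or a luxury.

luxury

The budget share rises as income rises, so η > 1.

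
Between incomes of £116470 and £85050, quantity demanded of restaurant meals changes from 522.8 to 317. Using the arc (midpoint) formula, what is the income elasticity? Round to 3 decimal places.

ΔQ = 317 − 522.8 = -205.8; midpoint Q̄ = (522.8 + 317)/2 = 419.9.
ΔI = 85050 − 116470 = -31420; midpoint Ī = (116470 + 85050)/2 = 100760.
η = (ΔQ/Q̄) ÷ (ΔI/Ī) = (-205.8/419.9) ÷ (-31420/100760) = 1.572.

1.572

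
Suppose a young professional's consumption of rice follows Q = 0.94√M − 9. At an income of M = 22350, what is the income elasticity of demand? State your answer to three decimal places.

0.534

At M = 22350: Q = 131.529.
dQ/dM = 0.94/(2√M) = 0.00314383 at this income.
η = (dQ/dM)·(M/Q) = 0.00314383 × (22350/131.529) = 0.534.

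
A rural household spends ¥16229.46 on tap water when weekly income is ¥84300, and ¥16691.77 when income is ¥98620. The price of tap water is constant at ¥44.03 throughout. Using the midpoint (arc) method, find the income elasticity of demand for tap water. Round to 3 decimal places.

0.179

With a constant price, Q₁ = 16229.46/44.03 = 368.600 and Q₂ = 16691.77/44.03 = 379.100 (equivalently, work directly with expenditure since P cancels).
Midpoint %ΔQ = (16691.77 − 16229.46)/16460.61 = 0.02809; midpoint %ΔI = (98620 − 84300)/91460 = 0.15657.
η = 0.02809 / 0.15657 = 0.179.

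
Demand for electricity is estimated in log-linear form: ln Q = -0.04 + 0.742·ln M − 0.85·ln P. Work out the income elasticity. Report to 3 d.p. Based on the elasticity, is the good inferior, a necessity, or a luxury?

In a log-linear demand, the coefficient on ln M is the income elasticity.
So η = 0.742.
0 < η < 1 ⇒ necessity.

0.742 (necessity)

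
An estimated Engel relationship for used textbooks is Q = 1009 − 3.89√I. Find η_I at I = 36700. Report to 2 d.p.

-1.41

At I = 36700: Q = 263.783.
dQ/dI = -3.89/(2√I) = -0.0101528 at this income.
η = (dQ/dI)·(I/Q) = -0.0101528 × (36700/263.783) = -1.41.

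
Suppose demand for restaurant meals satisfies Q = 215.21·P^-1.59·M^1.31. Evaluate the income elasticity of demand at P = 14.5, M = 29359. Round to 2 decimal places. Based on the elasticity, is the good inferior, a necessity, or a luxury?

For a multiplicative demand Q = A·P^α·M^β, the income elasticity is β everywhere.
Here β = 1.31, so η = 1.31.
Since η > 1, this is a luxury.

1.31 (luxury)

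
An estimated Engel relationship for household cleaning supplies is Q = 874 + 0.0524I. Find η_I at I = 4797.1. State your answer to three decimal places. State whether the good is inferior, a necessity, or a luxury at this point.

0.223 (necessity)

At I = 4797.1: Q = 1125.368.
dQ/dI = 0.0524.
η = (dQ/dI)·(I/Q) = 0.0524 × (4797.1/1125.368) = 0.223.
Since 0 < η < 1, the good is a necessity.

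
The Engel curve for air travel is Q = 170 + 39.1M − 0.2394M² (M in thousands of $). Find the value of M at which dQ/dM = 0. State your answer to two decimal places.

81.66

dQ/dM = 39.1 − 0.4788M.
The good is inferior where dQ/dM < 0. Setting dQ/dM = 0 gives M = 39.1 / 0.4788 = 81.66.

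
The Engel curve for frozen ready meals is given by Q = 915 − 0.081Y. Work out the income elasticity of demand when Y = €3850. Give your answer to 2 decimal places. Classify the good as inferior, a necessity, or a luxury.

-0.52 (inferior good)

At Y = 3850: Q = 603.150.
dQ/dY = −0.081.
η = (dQ/dY)·(Y/Q) = -0.081 × (3850/603.150) = -0.52.
Since η < 0, the good is an inferior good.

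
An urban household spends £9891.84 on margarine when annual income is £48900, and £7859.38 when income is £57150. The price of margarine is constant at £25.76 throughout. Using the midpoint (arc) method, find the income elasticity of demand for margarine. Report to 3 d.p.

With a constant price, Q₁ = 9891.84/25.76 = 384.000 and Q₂ = 7859.38/25.76 = 305.100 (equivalently, work directly with expenditure since P cancels).
Midpoint %ΔQ = (7859.38 − 9891.84)/8875.61 = -0.22899; midpoint %ΔI = (57150 − 48900)/53025 = 0.15559.
η = -0.22899 / 0.15559 = -1.472.

-1.472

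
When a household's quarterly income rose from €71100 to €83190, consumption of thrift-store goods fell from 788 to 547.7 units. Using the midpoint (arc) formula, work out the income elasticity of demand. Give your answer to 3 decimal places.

ΔQ = 547.7 − 788 = -240.3; midpoint Q̄ = (788 + 547.7)/2 = 667.85.
ΔI = 83190 − 71100 = 12090; midpoint Ī = (71100 + 83190)/2 = 77145.
η = (ΔQ/Q̄) ÷ (ΔI/Ī) = (-240.3/667.85) ÷ (12090/77145) = -2.296.

-2.296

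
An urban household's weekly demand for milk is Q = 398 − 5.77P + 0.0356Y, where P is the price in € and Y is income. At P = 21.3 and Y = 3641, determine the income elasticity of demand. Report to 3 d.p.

At P = 21.3, Y = 3641: Q = 404.719.
Holding P constant, ∂Q/∂Y = 0.0356.
η_Y = (∂Q/∂Y)·(Y/Q) = 0.0356 × (3641/404.719) = 0.320.

0.320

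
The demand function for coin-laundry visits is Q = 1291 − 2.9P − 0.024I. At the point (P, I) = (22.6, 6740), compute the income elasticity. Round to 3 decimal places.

-0.152

At P = 22.6, I = 6740: Q = 1063.700.
Holding P constant, ∂Q/∂I = −0.024.
η_I = (∂Q/∂I)·(I/Q) = -0.024 × (6740/1063.700) = -0.152.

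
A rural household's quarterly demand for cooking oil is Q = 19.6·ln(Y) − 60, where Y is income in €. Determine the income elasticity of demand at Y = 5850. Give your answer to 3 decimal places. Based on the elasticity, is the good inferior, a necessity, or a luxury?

At Y = 5850: Q = 110.014.
dQ/dY = 19.6/Y = 0.00335043 at this income.
η = (dQ/dY)·(Y/Q) = 0.00335043 × (5850/110.014) = 0.178.
Since 0 < η < 1, the good is a necessity.

0.178 (necessity)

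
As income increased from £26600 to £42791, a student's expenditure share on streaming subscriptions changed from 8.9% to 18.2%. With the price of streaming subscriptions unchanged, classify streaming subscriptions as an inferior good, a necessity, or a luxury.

The budget share rises as income rises, so η > 1.

luxury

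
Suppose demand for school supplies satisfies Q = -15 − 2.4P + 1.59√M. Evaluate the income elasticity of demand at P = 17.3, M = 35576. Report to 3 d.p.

0.616

At P = 17.3, M = 35576: Q = 243.379.
Holding P constant, ∂Q/∂M = 1.59/(2√M) = 0.00421491.
η_M = (∂Q/∂M)·(M/Q) = 0.00421491 × (35576/243.379) = 0.616.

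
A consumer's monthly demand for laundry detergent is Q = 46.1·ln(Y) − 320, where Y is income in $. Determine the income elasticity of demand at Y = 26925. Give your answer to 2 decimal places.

0.31

At Y = 26925: Q = 150.257.
dQ/dY = 46.1/Y = 0.00171216 at this income.
η = (dQ/dY)·(Y/Q) = 0.00171216 × (26925/150.257) = 0.31.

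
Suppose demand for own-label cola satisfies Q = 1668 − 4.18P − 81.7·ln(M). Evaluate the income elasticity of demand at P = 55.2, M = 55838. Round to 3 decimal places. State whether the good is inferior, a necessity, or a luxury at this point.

-0.150 (inferior good)

At P = 55.2, M = 55838: Q = 544.266.
Holding P constant, ∂Q/∂M = -81.7/M = -0.00146316.
η_M = (∂Q/∂M)·(M/Q) = -0.00146316 × (55838/544.266) = -0.150.
Since η < 0, this is an inferior good.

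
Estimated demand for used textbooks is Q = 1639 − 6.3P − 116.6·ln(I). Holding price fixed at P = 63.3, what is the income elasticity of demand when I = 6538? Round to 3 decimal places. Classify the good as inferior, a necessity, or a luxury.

-0.540 (inferior good)

At P = 63.3, I = 6538: Q = 215.834.
Holding P constant, ∂Q/∂I = -116.6/I = -0.0178342.
η_I = (∂Q/∂I)·(I/Q) = -0.0178342 × (6538/215.834) = -0.540.
Since η < 0, this is an inferior good.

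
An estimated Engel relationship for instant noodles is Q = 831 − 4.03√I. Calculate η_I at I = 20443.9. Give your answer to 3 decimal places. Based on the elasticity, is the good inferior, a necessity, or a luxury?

-1.131 (inferior good)

At I = 20443.9: Q = 254.782.
dQ/dI = -4.03/(2√I) = -0.0140927 at this income.
η = (dQ/dI)·(I/Q) = -0.0140927 × (20443.9/254.782) = -1.131.
Since η < 0, the good is an inferior good.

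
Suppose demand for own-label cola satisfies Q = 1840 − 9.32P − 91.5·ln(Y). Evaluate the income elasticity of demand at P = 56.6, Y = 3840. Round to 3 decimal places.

-0.164

At P = 56.6, Y = 3840: Q = 557.318.
Holding P constant, ∂Q/∂Y = -91.5/Y = -0.0238281.
η_Y = (∂Q/∂Y)·(Y/Q) = -0.0238281 × (3840/557.318) = -0.164.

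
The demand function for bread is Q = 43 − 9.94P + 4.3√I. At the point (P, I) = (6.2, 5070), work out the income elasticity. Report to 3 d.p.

0.532

At P = 6.2, I = 5070: Q = 287.549.
Holding P constant, ∂Q/∂I = 4.3/(2√I) = 0.030195.
η_I = (∂Q/∂I)·(I/Q) = 0.030195 × (5070/287.549) = 0.532.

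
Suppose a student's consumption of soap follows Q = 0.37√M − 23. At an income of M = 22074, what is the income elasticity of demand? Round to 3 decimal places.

0.860

At M = 22074: Q = 31.972.
dQ/dM = 0.37/(2√M) = 0.00124518 at this income.
η = (dQ/dM)·(M/Q) = 0.00124518 × (22074/31.972) = 0.860.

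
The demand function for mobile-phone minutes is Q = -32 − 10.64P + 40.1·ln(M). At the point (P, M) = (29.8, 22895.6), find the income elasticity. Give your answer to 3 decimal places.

At P = 29.8, M = 22895.6: Q = 53.480.
Holding P constant, ∂Q/∂M = 40.1/M = 0.00175143.
η_M = (∂Q/∂M)·(M/Q) = 0.00175143 × (22895.6/53.480) = 0.750.

0.750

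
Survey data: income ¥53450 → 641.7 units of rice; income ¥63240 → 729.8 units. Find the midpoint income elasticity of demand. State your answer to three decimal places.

ΔQ = 729.8 − 641.7 = 88.1; midpoint Q̄ = (641.7 + 729.8)/2 = 685.75.
ΔI = 63240 − 53450 = 9790; midpoint Ī = (53450 + 63240)/2 = 58345.
η = (ΔQ/Q̄) ÷ (ΔI/Ī) = (88.1/685.75) ÷ (9790/58345) = 0.766.

0.766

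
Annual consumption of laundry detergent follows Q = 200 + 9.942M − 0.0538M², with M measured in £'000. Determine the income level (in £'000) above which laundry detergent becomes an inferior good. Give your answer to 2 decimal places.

92.40

dQ/dM = 9.942 − 0.1076M.
The good is inferior where dQ/dM < 0. Setting dQ/dM = 0 gives M = 9.942 / 0.1076 = 92.40.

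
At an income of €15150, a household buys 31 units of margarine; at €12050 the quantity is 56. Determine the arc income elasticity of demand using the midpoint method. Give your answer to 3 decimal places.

-2.521

ΔQ = 56 − 31 = 25; midpoint Q̄ = (31 + 56)/2 = 43.5.
ΔI = 12050 − 15150 = -3100; midpoint Ī = (15150 + 12050)/2 = 13600.
η = (ΔQ/Q̄) ÷ (ΔI/Ī) = (25/43.5) ÷ (-3100/13600) = -2.521.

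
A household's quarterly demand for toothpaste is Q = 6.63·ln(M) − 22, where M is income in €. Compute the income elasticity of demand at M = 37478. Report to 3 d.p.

0.139

At M = 37478: Q = 47.824.
dQ/dM = 6.63/M = 0.000176904 at this income.
η = (dQ/dM)·(M/Q) = 0.000176904 × (37478/47.824) = 0.139.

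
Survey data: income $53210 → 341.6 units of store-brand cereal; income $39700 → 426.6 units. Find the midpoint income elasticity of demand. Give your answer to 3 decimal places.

-0.761

ΔQ = 426.6 − 341.6 = 85; midpoint Q̄ = (341.6 + 426.6)/2 = 384.1.
ΔI = 39700 − 53210 = -13510; midpoint Ī = (53210 + 39700)/2 = 46455.
η = (ΔQ/Q̄) ÷ (ΔI/Ī) = (85/384.1) ÷ (-13510/46455) = -0.761.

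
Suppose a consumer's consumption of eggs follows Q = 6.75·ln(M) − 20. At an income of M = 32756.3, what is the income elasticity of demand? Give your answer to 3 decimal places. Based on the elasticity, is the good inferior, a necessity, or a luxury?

0.135 (necessity)

At M = 32756.3: Q = 50.179.
dQ/dM = 6.75/M = 0.000206067 at this income.
η = (dQ/dM)·(M/Q) = 0.000206067 × (32756.3/50.179) = 0.135.
Since 0 < η < 1, the good is a necessity.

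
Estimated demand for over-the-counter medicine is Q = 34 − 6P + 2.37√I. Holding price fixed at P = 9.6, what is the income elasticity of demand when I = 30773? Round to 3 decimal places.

0.530

At P = 9.6, I = 30773: Q = 392.151.
Holding P constant, ∂Q/∂I = 2.37/(2√I) = 0.00675513.
η_I = (∂Q/∂I)·(I/Q) = 0.00675513 × (30773/392.151) = 0.530.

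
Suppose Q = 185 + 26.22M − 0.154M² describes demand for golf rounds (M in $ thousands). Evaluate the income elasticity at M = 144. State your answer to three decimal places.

At M = 144: Q = 767.3360.
dQ/dM = 26.22 − 0.308M = -18.13200.
η = (dQ/dM)·(M/Q) = -18.13200 × (144/767.3360) = -3.403.

-3.403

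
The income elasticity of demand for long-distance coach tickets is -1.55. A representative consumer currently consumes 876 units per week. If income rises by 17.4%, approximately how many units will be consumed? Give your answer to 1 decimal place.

639.7

%ΔQ ≈ η × %ΔI = -1.55 × 17.4% = -26.97%.
New Q ≈ 876 × (1 − 0.2697) = 639.7.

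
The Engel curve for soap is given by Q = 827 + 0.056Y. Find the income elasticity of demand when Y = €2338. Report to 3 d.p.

At Y = 2338: Q = 957.928.
dQ/dY = 0.056.
η = (dQ/dY)·(Y/Q) = 0.056 × (2338/957.928) = 0.137.

0.137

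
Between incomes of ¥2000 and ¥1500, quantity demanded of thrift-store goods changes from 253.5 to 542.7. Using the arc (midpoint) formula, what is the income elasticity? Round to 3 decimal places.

-2.543

ΔQ = 542.7 − 253.5 = 289.2; midpoint Q̄ = (253.5 + 542.7)/2 = 398.1.
ΔI = 1500 − 2000 = -500; midpoint Ī = (2000 + 1500)/2 = 1750.
η = (ΔQ/Q̄) ÷ (ΔI/Ī) = (289.2/398.1) ÷ (-500/1750) = -2.543.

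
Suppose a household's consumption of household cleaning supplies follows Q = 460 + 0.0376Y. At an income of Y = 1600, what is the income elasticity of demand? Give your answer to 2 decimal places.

At Y = 1600: Q = 520.160.
dQ/dY = 0.0376.
η = (dQ/dY)·(Y/Q) = 0.0376 × (1600/520.160) = 0.12.

0.12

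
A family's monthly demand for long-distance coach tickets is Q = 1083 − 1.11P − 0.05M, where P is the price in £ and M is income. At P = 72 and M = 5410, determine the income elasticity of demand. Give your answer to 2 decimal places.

-0.37

At P = 72, M = 5410: Q = 732.580.
Holding P constant, ∂Q/∂M = −0.05.
η_M = (∂Q/∂M)·(M/Q) = -0.05 × (5410/732.580) = -0.37.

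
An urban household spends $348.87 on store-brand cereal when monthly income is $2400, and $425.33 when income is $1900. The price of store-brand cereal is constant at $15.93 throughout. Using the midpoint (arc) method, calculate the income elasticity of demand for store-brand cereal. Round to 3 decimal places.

With a constant price, Q₁ = 348.87/15.93 = 21.900 and Q₂ = 425.33/15.93 = 26.700 (equivalently, work directly with expenditure since P cancels).
Midpoint %ΔQ = (425.33 − 348.87)/387.10 = 0.19752; midpoint %ΔI = (1900 − 2400)/2150 = -0.23256.
η = 0.19752 / -0.23256 = -0.849.

-0.849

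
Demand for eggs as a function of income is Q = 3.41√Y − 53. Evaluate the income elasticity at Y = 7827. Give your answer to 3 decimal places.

At Y = 7827: Q = 248.684.
dQ/dY = 3.41/(2√Y) = 0.019272 at this income.
η = (dQ/dY)·(Y/Q) = 0.019272 × (7827/248.684) = 0.607.

0.607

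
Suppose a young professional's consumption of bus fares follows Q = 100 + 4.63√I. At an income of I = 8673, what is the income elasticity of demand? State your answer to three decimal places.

0.406

At I = 8673: Q = 531.187.
dQ/dI = 4.63/(2√I) = 0.024858 at this income.
η = (dQ/dI)·(I/Q) = 0.024858 × (8673/531.187) = 0.406.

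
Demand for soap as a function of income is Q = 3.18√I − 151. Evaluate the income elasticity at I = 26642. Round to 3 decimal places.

At I = 26642: Q = 368.052.
dQ/dI = 3.18/(2√I) = 0.00974123 at this income.
η = (dQ/dI)·(I/Q) = 0.00974123 × (26642/368.052) = 0.705.

0.705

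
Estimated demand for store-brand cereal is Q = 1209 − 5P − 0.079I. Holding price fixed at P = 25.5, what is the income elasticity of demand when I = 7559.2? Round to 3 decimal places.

At P = 25.5, I = 7559.2: Q = 484.323.
Holding P constant, ∂Q/∂I = −0.079.
η_I = (∂Q/∂I)·(I/Q) = -0.079 × (7559.2/484.323) = -1.233.

-1.233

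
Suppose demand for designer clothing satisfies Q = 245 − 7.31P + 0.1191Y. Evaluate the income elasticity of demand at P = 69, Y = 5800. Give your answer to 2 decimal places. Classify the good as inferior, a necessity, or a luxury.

At P = 69, Y = 5800: Q = 431.390.
Holding P constant, ∂Q/∂Y = 0.1191.
η_Y = (∂Q/∂Y)·(Y/Q) = 0.1191 × (5800/431.390) = 1.60.
Since η > 1, this is a luxury.

1.60 (luxury)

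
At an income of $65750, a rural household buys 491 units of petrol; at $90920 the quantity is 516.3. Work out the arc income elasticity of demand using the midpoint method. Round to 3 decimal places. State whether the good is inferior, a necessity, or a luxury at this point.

ΔQ = 516.3 − 491 = 25.3; midpoint Q̄ = (491 + 516.3)/2 = 503.65.
ΔI = 90920 − 65750 = 25170; midpoint Ī = (65750 + 90920)/2 = 78335.
η = (ΔQ/Q̄) ÷ (ΔI/Ī) = (25.3/503.65) ÷ (25170/78335) = 0.156.
0 < η < 1 ⇒ necessity.

0.156 (necessity)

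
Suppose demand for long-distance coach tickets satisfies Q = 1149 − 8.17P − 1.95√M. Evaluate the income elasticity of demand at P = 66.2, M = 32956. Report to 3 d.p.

At P = 66.2, M = 32956: Q = 254.147.
Holding P constant, ∂Q/∂M = -1.95/(2√M) = -0.00537078.
η_M = (∂Q/∂M)·(M/Q) = -0.00537078 × (32956/254.147) = -0.696.

-0.696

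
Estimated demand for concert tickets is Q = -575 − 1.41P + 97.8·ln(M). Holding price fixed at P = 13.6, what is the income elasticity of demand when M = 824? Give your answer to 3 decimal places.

1.566

At P = 13.6, M = 824: Q = 62.470.
Holding P constant, ∂Q/∂M = 97.8/M = 0.118689.
η_M = (∂Q/∂M)·(M/Q) = 0.118689 × (824/62.470) = 1.566.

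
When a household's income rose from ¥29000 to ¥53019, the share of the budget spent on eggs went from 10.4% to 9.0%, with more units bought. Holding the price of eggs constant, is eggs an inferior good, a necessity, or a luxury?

Quantity rises but the budget share falls as income rises, so 0 < η < 1.

necessity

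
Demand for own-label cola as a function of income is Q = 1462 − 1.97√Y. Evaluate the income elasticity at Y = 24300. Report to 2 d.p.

-0.13

At Y = 24300: Q = 1154.907.
dQ/dY = -1.97/(2√Y) = -0.00631878 at this income.
η = (dQ/dY)·(Y/Q) = -0.00631878 × (24300/1154.907) = -0.13.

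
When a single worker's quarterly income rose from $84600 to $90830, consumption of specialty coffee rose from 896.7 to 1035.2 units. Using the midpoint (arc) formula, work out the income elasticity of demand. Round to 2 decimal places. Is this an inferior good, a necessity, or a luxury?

2.02 (luxury)

ΔQ = 1035.2 − 896.7 = 138.5; midpoint Q̄ = (896.7 + 1035.2)/2 = 965.95.
ΔI = 90830 − 84600 = 6230; midpoint Ī = (84600 + 90830)/2 = 87715.
η = (ΔQ/Q̄) ÷ (ΔI/Ī) = (138.5/965.95) ÷ (6230/87715) = 2.02.
η > 1 ⇒ luxury.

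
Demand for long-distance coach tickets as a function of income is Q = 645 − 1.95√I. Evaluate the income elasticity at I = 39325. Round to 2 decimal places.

At I = 39325: Q = 258.305.
dQ/dI = -1.95/(2√I) = -0.00491666 at this income.
η = (dQ/dI)·(I/Q) = -0.00491666 × (39325/258.305) = -0.75.

-0.75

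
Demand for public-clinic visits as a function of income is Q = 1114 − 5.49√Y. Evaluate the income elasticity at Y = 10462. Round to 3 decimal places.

At Y = 10462: Q = 552.461.
dQ/dY = -5.49/(2√Y) = -0.0268371 at this income.
η = (dQ/dY)·(Y/Q) = -0.0268371 × (10462/552.461) = -0.508.

-0.508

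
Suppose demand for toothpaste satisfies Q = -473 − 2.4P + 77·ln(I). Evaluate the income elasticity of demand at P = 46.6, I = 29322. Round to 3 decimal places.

At P = 46.6, I = 29322: Q = 207.189.
Holding P constant, ∂Q/∂I = 77/I = 0.00262601.
η_I = (∂Q/∂I)·(I/Q) = 0.00262601 × (29322/207.189) = 0.372.

0.372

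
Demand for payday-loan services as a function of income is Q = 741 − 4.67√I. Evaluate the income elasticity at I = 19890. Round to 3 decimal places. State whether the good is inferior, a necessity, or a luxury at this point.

At I = 19890: Q = 82.381.
dQ/dI = -4.67/(2√I) = -0.0165565 at this income.
η = (dQ/dI)·(I/Q) = -0.0165565 × (19890/82.381) = -3.997.
Since η < 0, the good is an inferior good.

-3.997 (inferior good)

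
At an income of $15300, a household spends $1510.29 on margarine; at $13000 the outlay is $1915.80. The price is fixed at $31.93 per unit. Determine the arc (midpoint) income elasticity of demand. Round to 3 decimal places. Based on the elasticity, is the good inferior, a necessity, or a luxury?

-1.456 (inferior good)

With a constant price, Q₁ = 1510.29/31.93 = 47.300 and Q₂ = 1915.80/31.93 = 60.000 (equivalently, work directly with expenditure since P cancels).
Midpoint %ΔQ = (1915.80 − 1510.29)/1713.05 = 0.23672; midpoint %ΔI = (13000 − 15300)/14150 = -0.16254.
η = 0.23672 / -0.16254 = -1.456.
η < 0 ⇒ inferior good.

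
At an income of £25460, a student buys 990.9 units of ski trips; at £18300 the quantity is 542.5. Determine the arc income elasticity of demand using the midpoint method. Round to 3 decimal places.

ΔQ = 542.5 − 990.9 = -448.4; midpoint Q̄ = (990.9 + 542.5)/2 = 766.7.
ΔI = 18300 − 25460 = -7160; midpoint Ī = (25460 + 18300)/2 = 21880.
η = (ΔQ/Q̄) ÷ (ΔI/Ī) = (-448.4/766.7) ÷ (-7160/21880) = 1.787.

1.787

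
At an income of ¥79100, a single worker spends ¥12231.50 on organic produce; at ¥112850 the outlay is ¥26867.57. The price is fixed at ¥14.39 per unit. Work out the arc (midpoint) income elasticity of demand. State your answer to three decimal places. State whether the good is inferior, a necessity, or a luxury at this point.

With a constant price, Q₁ = 12231.50/14.39 = 850.000 and Q₂ = 26867.57/14.39 = 1867.100 (equivalently, work directly with expenditure since P cancels).
Midpoint %ΔQ = (26867.57 − 12231.50)/19549.54 = 0.74867; midpoint %ΔI = (112850 − 79100)/95975 = 0.35165.
η = 0.74867 / 0.35165 = 2.129.
η > 1 ⇒ luxury.

2.129 (luxury)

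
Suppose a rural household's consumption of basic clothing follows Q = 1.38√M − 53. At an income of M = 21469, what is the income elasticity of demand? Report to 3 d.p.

0.678

At M = 21469: Q = 149.202.
dQ/dM = 1.38/(2√M) = 0.00470916 at this income.
η = (dQ/dM)·(M/Q) = 0.00470916 × (21469/149.202) = 0.678.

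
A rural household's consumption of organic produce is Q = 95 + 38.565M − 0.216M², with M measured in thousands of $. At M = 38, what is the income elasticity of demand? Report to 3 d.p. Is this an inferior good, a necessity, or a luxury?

0.674 (necessity)

At M = 38: Q = 1248.5660.
dQ/dM = 38.565 − 0.432M = 22.14900.
η = (dQ/dM)·(M/Q) = 22.14900 × (38/1248.5660) = 0.674.
0 < η < 1 ⇒ necessity.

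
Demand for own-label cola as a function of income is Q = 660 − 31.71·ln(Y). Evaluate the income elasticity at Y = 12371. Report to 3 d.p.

At Y = 12371: Q = 361.193.
dQ/dY = -31.71/Y = -0.00256325 at this income.
η = (dQ/dY)·(Y/Q) = -0.00256325 × (12371/361.193) = -0.088.

-0.088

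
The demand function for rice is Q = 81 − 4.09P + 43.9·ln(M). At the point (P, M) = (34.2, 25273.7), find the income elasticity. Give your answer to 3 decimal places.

At P = 34.2, M = 25273.7: Q = 386.159.
Holding P constant, ∂Q/∂M = 43.9/M = 0.00173698.
η_M = (∂Q/∂M)·(M/Q) = 0.00173698 × (25273.7/386.159) = 0.114.

0.114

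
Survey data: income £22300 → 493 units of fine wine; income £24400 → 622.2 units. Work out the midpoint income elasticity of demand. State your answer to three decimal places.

2.576

ΔQ = 622.2 − 493 = 129.2; midpoint Q̄ = (493 + 622.2)/2 = 557.6.
ΔI = 24400 − 22300 = 2100; midpoint Ī = (22300 + 24400)/2 = 23350.
η = (ΔQ/Q̄) ÷ (ΔI/Ī) = (129.2/557.6) ÷ (2100/23350) = 2.576.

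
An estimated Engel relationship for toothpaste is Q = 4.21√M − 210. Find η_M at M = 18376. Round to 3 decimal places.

At M = 18376: Q = 360.700.
dQ/dM = 4.21/(2√M) = 0.0155284 at this income.
η = (dQ/dM)·(M/Q) = 0.0155284 × (18376/360.700) = 0.791.

0.791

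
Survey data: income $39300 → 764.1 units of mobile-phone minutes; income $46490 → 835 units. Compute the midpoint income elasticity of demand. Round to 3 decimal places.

0.529

ΔQ = 835 − 764.1 = 70.9; midpoint Q̄ = (764.1 + 835)/2 = 799.55.
ΔI = 46490 − 39300 = 7190; midpoint Ī = (39300 + 46490)/2 = 42895.
η = (ΔQ/Q̄) ÷ (ΔI/Ī) = (70.9/799.55) ÷ (7190/42895) = 0.529.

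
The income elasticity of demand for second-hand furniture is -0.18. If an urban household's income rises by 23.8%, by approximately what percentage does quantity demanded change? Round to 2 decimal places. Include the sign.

-4.28%

%ΔQ ≈ η × %ΔI = -0.18 × 23.8% = -4.28%.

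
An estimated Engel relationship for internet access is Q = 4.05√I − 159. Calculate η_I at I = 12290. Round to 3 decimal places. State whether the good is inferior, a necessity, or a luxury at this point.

At I = 12290: Q = 289.984.
dQ/dI = 4.05/(2√I) = 0.0182662 at this income.
η = (dQ/dI)·(I/Q) = 0.0182662 × (12290/289.984) = 0.774.
Since 0 < η < 1, the good is a necessity.

0.774 (necessity)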